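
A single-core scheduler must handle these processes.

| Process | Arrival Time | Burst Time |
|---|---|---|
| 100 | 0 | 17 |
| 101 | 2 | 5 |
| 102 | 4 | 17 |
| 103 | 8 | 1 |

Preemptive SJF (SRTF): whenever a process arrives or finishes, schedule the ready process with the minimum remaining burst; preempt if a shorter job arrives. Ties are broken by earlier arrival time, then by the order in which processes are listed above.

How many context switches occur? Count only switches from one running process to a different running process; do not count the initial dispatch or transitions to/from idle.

Gantt: | 100 0-2 | 101 2-7 | 100 7-8 | 103 8-9 | 100 9-23 | 102 23-40 |
Completion: 100=23  101=7  102=40  103=9
Turnaround (C−A): 100=23  101=5  102=36  103=1

5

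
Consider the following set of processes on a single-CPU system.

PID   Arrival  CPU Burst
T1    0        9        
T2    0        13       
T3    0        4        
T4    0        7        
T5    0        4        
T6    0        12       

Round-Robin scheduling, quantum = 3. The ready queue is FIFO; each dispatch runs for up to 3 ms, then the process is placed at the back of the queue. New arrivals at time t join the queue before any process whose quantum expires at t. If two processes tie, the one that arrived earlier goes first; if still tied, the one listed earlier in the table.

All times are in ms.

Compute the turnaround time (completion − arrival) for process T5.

Schedule: | T1 0-3 | T2 3-6 | T3 6-9 | T4 9-12 | T5 12-15 | T6 15-18 | T1 18-21 | T2 21-24 | T3 24-25 | T4 25-28 | T5 28-29 | T6 29-32 | T1 32-35 | T2 35-38 | T4 38-39 | T6 39-42 | T2 42-45 | T6 45-48 | T2 48-49 |
Completion: T1=35  T2=49  T3=25  T4=39  T5=29  T6=48
Turnaround(T5) = completion − arrival = 29 − 0 = 29

29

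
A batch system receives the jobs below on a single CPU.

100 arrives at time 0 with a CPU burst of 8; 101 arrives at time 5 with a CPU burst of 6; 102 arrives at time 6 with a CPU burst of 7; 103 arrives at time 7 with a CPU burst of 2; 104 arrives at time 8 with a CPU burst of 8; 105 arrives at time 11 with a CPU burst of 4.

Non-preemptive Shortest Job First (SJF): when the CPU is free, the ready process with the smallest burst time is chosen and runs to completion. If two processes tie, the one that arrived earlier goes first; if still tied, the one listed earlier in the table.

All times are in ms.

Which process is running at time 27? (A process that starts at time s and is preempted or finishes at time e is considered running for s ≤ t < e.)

104

Gantt: | 100 0-8 | 103 8-10 | 101 10-16 | 105 16-20 | 102 20-27 | 104 27-35 |
Completion: 100=8  101=16  102=27  103=10  104=35  105=20
Turnaround (C−A): 100=8  101=11  102=21  103=3  104=27  105=9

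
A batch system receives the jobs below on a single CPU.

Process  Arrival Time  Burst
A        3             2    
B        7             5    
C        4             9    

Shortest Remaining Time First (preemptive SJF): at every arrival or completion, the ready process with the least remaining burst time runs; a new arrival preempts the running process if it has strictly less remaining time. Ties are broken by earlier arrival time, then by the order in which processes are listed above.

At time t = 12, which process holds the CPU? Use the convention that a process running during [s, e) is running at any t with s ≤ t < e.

C

Timeline: | idle 0-3 | A 3-5 | C 5-7 | B 7-12 | C 12-19 |
Completion: A=5  B=12  C=19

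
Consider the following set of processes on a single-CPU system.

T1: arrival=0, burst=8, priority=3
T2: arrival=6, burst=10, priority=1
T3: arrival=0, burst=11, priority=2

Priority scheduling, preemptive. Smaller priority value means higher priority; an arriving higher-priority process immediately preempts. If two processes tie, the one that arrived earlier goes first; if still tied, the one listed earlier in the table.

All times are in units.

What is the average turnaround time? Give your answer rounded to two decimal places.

Timeline: | T3 0-6 | T2 6-16 | T3 16-21 | T1 21-29 |
Completion: T1=29  T2=16  T3=21
Turnaround (C−A): T1=29  T2=10  T3=21
Turnaround times: T1=29, T2=10, T3=21
Average turnaround = (29+10+21) / 3 = 60/3 = 20.00

20.00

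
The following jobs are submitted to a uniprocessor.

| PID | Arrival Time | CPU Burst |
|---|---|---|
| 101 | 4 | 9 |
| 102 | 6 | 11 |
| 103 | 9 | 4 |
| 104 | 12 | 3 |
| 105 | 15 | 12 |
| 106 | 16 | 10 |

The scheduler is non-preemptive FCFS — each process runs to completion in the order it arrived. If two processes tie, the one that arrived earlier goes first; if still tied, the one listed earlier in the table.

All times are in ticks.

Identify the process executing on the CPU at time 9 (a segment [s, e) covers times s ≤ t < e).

101

Schedule: | idle 0-4 | 101 4-13 | 102 13-24 | 103 24-28 | 104 28-31 | 105 31-43 | 106 43-53 |
Completion: 101=13  102=24  103=28  104=31  105=43  106=53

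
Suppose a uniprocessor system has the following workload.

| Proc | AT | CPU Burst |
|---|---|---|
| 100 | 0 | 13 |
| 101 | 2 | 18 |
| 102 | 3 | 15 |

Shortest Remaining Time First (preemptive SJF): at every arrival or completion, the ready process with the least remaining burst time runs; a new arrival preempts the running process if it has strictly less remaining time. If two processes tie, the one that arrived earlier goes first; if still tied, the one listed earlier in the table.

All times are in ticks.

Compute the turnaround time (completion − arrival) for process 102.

Schedule: | 100 0-13 | 102 13-28 | 101 28-46 |
Completion: 100=13  101=46  102=28
Turnaround (C−A): 100=13  101=44  102=25
Turnaround(102) = completion − arrival = 28 − 3 = 25

25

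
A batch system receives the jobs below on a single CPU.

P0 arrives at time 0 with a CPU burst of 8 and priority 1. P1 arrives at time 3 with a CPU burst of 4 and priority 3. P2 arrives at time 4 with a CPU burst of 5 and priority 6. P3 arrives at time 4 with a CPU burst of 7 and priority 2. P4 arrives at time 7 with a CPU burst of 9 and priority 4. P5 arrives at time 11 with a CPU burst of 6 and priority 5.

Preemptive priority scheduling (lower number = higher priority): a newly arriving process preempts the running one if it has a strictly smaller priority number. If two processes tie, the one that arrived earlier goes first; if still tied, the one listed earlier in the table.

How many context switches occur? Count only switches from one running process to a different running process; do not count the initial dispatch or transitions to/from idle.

Timeline: | P0 0-8 | P3 8-15 | P1 15-19 | P4 19-28 | P5 28-34 | P2 34-39 |
Completion: P0=8  P1=19  P2=39  P3=15  P4=28  P5=34
Turnaround (C−A): P0=8  P1=16  P2=35  P3=11  P4=21  P5=23

5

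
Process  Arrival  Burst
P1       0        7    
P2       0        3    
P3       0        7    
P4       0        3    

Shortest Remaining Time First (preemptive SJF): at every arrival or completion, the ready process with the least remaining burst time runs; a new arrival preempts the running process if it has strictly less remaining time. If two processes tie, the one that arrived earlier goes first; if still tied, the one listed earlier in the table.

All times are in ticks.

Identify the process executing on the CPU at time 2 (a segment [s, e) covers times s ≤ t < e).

P2

Gantt: | P2 0-3 | P4 3-6 | P1 6-13 | P3 13-20 |
Completion: P1=13  P2=3  P3=20  P4=6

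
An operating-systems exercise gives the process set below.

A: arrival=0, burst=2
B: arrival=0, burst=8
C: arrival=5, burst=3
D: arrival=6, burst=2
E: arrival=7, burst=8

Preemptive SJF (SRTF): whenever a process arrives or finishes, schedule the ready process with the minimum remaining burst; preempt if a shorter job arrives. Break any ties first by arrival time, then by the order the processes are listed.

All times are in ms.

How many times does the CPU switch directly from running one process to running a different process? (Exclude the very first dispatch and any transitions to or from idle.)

Gantt: | A 0-2 | B 2-5 | C 5-8 | D 8-10 | B 10-15 | E 15-23 |
Completion: A=2  B=15  C=8  D=10  E=23
Turnaround (C−A): A=2  B=15  C=3  D=4  E=16

5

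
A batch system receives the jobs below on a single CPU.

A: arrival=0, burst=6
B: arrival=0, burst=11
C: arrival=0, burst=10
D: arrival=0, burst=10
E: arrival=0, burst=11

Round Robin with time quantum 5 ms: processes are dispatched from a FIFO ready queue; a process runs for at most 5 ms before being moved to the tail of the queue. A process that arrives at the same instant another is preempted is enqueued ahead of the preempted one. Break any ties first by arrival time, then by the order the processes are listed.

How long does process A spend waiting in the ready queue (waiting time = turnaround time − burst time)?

20

Gantt: | A 0-5 | B 5-10 | C 10-15 | D 15-20 | E 20-25 | A 25-26 | B 26-31 | C 31-36 | D 36-41 | E 41-46 | B 46-47 | E 47-48 |
Completion: A=26  B=47  C=36  D=41  E=48
Turnaround (C−A): A=26  B=47  C=36  D=41  E=48
Waiting(A) = turnaround − burst = 26 − 6 = 20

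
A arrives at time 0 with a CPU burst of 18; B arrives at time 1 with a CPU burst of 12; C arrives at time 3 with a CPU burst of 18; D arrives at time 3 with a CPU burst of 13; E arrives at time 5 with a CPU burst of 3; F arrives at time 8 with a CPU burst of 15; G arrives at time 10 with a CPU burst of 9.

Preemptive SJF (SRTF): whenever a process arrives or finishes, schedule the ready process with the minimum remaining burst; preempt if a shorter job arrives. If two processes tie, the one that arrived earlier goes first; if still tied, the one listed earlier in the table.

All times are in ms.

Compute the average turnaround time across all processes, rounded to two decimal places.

Schedule: | A 0-1 | B 1-5 | E 5-8 | B 8-16 | G 16-25 | D 25-38 | F 38-53 | A 53-70 | C 70-88 |
Completion: A=70  B=16  C=88  D=38  E=8  F=53  G=25
Turnaround (C−A): A=70  B=15  C=85  D=35  E=3  F=45  G=15
Turnaround times: A=70, B=15, C=85, D=35, E=3, F=45, G=15
Average turnaround = (70+15+85+35+3+45+15) / 7 = 268/7 = 38.29

38.29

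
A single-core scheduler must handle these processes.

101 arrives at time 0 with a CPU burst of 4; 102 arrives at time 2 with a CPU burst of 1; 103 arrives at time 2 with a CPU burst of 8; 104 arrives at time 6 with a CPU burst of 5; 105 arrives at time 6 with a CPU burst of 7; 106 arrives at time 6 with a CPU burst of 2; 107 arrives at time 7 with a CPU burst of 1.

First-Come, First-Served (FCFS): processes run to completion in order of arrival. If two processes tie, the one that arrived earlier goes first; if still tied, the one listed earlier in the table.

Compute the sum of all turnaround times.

91

Gantt: | 101 0-4 | 102 4-5 | 103 5-13 | 104 13-18 | 105 18-25 | 106 25-27 | 107 27-28 |
Completion: 101=4  102=5  103=13  104=18  105=25  106=27  107=28
Turnaround (C−A): 101=4  102=3  103=11  104=12  105=19  106=21  107=21
Turnaround = completion − arrival: 101=4, 102=3, 103=11, 104=12, 105=19, 106=21, 107=21
Total turnaround = 4 + 3 + 11 + 12 + 19 + 21 + 21 = 91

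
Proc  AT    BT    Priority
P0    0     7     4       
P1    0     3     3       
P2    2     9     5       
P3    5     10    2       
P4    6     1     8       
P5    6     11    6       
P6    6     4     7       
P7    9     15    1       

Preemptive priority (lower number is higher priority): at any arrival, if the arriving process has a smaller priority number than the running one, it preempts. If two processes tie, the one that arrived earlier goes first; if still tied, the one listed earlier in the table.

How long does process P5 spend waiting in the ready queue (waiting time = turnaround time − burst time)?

38

Schedule: | P1 0-3 | P0 3-5 | P3 5-9 | P7 9-24 | P3 24-30 | P0 30-35 | P2 35-44 | P5 44-55 | P6 55-59 | P4 59-60 |
Completion: P0=35  P1=3  P2=44  P3=30  P4=60  P5=55  P6=59  P7=24
Waiting(P5) = turnaround − burst = 49 − 11 = 38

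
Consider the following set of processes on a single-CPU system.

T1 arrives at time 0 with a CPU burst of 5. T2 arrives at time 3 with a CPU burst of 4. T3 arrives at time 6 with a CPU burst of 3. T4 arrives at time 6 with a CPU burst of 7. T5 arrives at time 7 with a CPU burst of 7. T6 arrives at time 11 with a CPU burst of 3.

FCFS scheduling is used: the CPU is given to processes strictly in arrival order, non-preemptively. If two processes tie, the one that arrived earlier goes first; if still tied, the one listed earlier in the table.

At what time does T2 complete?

Timeline: | T1 0-5 | T2 5-9 | T3 9-12 | T4 12-19 | T5 19-26 | T6 26-29 |
Completion: T1=5  T2=9  T3=12  T4=19  T5=26  T6=29

9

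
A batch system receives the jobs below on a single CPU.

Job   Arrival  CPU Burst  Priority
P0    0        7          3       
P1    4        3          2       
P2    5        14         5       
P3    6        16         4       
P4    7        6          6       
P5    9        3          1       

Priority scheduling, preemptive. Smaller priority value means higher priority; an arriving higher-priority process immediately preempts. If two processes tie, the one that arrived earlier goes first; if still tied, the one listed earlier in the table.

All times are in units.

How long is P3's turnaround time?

Timeline: | P0 0-4 | P1 4-7 | P0 7-9 | P5 9-12 | P0 12-13 | P3 13-29 | P2 29-43 | P4 43-49 |
Completion: P0=13  P1=7  P2=43  P3=29  P4=49  P5=12
Turnaround(P3) = completion − arrival = 29 − 6 = 23

23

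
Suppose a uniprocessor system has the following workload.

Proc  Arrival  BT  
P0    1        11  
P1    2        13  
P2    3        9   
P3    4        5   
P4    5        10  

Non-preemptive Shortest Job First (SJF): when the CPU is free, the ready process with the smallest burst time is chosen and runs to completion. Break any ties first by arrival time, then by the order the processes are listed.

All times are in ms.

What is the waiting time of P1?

Timeline: | idle 0-1 | P0 1-12 | P3 12-17 | P2 17-26 | P4 26-36 | P1 36-49 |
Completion: P0=12  P1=49  P2=26  P3=17  P4=36
Turnaround (C−A): P0=11  P1=47  P2=23  P3=13  P4=31
Waiting(P1) = turnaround − burst = 47 − 13 = 34

34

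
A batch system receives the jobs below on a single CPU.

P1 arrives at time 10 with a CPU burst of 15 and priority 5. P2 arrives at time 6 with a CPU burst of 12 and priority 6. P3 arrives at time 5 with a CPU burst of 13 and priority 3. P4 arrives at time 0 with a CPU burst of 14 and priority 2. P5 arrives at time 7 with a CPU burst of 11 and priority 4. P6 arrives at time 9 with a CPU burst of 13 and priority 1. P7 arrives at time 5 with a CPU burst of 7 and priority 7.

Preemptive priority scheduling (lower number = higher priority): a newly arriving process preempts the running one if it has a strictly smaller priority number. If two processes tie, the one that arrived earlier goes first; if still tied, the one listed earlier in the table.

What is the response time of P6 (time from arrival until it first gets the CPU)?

0

Timeline: | P4 0-9 | P6 9-22 | P4 22-27 | P3 27-40 | P5 40-51 | P1 51-66 | P2 66-78 | P7 78-85 |
Completion: P1=66  P2=78  P3=40  P4=27  P5=51  P6=22  P7=85
Response(P6) = first start − arrival = 9 − 9 = 0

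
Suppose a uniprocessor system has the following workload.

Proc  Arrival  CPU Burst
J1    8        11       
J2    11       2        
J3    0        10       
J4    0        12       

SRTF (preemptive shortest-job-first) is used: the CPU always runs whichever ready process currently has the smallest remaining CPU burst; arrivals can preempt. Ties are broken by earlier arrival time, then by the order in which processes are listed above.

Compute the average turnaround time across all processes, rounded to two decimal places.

15.50

Schedule: | J3 0-10 | J1 10-11 | J2 11-13 | J1 13-23 | J4 23-35 |
Completion: J1=23  J2=13  J3=10  J4=35
Turnaround times: J1=15, J2=2, J3=10, J4=35
Average turnaround = (15+2+10+35) / 4 = 62/4 = 15.50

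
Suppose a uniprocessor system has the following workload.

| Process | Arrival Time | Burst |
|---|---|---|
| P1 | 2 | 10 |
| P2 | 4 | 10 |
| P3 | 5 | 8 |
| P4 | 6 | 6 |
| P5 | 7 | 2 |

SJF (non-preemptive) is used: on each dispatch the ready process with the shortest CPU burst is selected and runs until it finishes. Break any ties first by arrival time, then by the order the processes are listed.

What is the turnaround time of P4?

Timeline: | idle 0-2 | P1 2-12 | P5 12-14 | P4 14-20 | P3 20-28 | P2 28-38 |
Completion: P1=12  P2=38  P3=28  P4=20  P5=14
Turnaround (C−A): P1=10  P2=34  P3=23  P4=14  P5=7
Turnaround(P4) = completion − arrival = 20 − 6 = 14

14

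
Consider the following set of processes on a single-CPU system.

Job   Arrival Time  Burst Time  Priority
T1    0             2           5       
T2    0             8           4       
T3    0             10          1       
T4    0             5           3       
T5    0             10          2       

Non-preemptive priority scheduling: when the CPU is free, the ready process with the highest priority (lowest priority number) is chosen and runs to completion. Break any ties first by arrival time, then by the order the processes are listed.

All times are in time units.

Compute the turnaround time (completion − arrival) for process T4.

25

Gantt: | T3 0-10 | T5 10-20 | T4 20-25 | T2 25-33 | T1 33-35 |
Completion: T1=35  T2=33  T3=10  T4=25  T5=20
Turnaround (C−A): T1=35  T2=33  T3=10  T4=25  T5=20
Turnaround(T4) = completion − arrival = 25 − 0 = 25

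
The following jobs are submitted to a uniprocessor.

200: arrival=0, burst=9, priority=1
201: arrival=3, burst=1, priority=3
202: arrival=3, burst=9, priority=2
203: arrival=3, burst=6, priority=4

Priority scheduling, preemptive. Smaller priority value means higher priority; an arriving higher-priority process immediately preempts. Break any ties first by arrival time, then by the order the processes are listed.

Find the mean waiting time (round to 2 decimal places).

Gantt: | 200 0-9 | 202 9-18 | 201 18-19 | 203 19-25 |
Completion: 200=9  201=19  202=18  203=25
Turnaround (C−A): 200=9  201=16  202=15  203=22
Waiting times: 200=0, 201=15, 202=6, 203=16
Average waiting = (0+15+6+16) / 4 = 37/4 = 9.25

9.25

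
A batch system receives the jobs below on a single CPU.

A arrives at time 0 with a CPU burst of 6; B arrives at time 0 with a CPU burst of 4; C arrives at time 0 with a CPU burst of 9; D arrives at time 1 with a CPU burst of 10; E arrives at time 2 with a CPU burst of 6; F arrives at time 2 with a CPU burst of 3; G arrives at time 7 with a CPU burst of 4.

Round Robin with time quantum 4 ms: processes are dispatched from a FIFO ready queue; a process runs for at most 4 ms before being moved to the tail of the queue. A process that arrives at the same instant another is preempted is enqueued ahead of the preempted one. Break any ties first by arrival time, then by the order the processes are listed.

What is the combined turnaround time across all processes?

Timeline: | A 0-4 | B 4-8 | C 8-12 | D 12-16 | E 16-20 | F 20-23 | A 23-25 | G 25-29 | C 29-33 | D 33-37 | E 37-39 | C 39-40 | D 40-42 |
Completion: A=25  B=8  C=40  D=42  E=39  F=23  G=29
Turnaround (C−A): A=25  B=8  C=40  D=41  E=37  F=21  G=22
Turnaround = completion − arrival: A=25, B=8, C=40, D=41, E=37, F=21, G=22
Total turnaround = 25 + 8 + 40 + 41 + 37 + 21 + 22 = 194

194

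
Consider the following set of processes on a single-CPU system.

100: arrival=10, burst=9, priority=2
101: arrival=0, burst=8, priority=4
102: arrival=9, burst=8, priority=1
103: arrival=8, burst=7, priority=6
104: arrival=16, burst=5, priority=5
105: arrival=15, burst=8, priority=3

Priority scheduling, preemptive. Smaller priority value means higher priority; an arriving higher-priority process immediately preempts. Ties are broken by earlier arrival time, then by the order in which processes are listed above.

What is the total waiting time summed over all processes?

66

Timeline: | 101 0-8 | 103 8-9 | 102 9-17 | 100 17-26 | 105 26-34 | 104 34-39 | 103 39-45 |
Completion: 100=26  101=8  102=17  103=45  104=39  105=34
Waiting = turnaround − burst: 100=7, 101=0, 102=0, 103=30, 104=18, 105=11
Total waiting = 7 + 0 + 0 + 30 + 18 + 11 = 66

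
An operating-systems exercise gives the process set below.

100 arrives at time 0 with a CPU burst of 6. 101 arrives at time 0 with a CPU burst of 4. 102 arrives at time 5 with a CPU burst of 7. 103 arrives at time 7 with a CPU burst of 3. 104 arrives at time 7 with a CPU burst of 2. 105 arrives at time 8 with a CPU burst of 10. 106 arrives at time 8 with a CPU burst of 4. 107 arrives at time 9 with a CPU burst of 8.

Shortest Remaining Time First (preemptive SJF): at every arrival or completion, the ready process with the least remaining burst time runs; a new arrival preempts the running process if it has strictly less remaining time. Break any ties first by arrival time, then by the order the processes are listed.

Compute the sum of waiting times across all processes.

75

Gantt: | 101 0-4 | 100 4-7 | 104 7-9 | 100 9-12 | 103 12-15 | 106 15-19 | 102 19-26 | 107 26-34 | 105 34-44 |
Completion: 100=12  101=4  102=26  103=15  104=9  105=44  106=19  107=34
Waiting = turnaround − burst: 100=6, 101=0, 102=14, 103=5, 104=0, 105=26, 106=7, 107=17
Total waiting = 6 + 0 + 14 + 5 + 0 + 26 + 7 + 17 = 75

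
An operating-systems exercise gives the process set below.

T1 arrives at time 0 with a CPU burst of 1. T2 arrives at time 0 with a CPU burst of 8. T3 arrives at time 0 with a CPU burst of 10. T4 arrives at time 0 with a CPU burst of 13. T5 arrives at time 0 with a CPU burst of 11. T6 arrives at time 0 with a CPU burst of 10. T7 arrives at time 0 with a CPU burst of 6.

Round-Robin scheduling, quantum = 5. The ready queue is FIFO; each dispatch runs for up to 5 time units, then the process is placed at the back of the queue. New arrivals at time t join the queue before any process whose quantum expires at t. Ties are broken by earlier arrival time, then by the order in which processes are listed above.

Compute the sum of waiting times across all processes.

241

Timeline: | T1 0-1 | T2 1-6 | T3 6-11 | T4 11-16 | T5 16-21 | T6 21-26 | T7 26-31 | T2 31-34 | T3 34-39 | T4 39-44 | T5 44-49 | T6 49-54 | T7 54-55 | T4 55-58 | T5 58-59 |
Completion: T1=1  T2=34  T3=39  T4=58  T5=59  T6=54  T7=55
Waiting = turnaround − burst: T1=0, T2=26, T3=29, T4=45, T5=48, T6=44, T7=49
Total waiting = 0 + 26 + 29 + 45 + 48 + 44 + 49 = 241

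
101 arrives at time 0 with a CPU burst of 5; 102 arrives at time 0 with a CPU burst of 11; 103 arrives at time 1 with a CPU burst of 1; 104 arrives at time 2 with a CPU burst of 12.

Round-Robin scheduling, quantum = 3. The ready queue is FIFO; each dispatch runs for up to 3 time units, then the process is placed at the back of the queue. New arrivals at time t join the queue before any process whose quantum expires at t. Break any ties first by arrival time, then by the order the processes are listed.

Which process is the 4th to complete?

104

Gantt: | 101 0-3 | 102 3-6 | 103 6-7 | 104 7-10 | 101 10-12 | 102 12-15 | 104 15-18 | 102 18-21 | 104 21-24 | 102 24-26 | 104 26-29 |
Completion: 101=12  102=26  103=7  104=29
Turnaround (C−A): 101=12  102=26  103=6  104=27
Finish order: 103 → 101 → 102 → 104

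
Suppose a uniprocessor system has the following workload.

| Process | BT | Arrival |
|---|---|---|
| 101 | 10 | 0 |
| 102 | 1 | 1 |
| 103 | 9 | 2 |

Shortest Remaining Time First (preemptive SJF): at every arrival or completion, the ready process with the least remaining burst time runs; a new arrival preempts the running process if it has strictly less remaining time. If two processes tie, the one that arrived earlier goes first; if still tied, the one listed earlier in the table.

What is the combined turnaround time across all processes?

Schedule: | 101 0-1 | 102 1-2 | 101 2-11 | 103 11-20 |
Completion: 101=11  102=2  103=20
Turnaround (C−A): 101=11  102=1  103=18
Turnaround = completion − arrival: 101=11, 102=1, 103=18
Total turnaround = 11 + 1 + 18 = 30

30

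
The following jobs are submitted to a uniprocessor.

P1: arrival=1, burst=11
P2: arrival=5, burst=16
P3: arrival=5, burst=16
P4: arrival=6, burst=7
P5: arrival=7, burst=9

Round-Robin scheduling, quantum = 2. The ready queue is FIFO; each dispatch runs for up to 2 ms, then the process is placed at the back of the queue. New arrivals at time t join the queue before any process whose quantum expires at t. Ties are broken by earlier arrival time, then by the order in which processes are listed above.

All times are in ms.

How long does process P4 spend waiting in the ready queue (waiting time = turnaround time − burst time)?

28

Schedule: | idle 0-1 | P1 1-5 | P2 5-7 | P3 7-9 | P1 9-11 | P4 11-13 | P5 13-15 | P2 15-17 | P3 17-19 | P1 19-21 | P4 21-23 | P5 23-25 | P2 25-27 | P3 27-29 | P1 29-31 | P4 31-33 | P5 33-35 | P2 35-37 | P3 37-39 | P1 39-40 | P4 40-41 | P5 41-43 | P2 43-45 | P3 45-47 | P5 47-48 | P2 48-50 | P3 50-52 | P2 52-54 | P3 54-56 | P2 56-58 | P3 58-60 |
Completion: P1=40  P2=58  P3=60  P4=41  P5=48
Waiting(P4) = turnaround − burst = 35 − 7 = 28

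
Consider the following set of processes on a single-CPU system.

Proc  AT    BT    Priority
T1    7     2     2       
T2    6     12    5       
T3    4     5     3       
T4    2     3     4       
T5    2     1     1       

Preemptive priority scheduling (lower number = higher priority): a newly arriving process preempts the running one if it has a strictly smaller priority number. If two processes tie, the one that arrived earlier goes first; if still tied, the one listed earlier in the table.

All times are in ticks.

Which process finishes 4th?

Schedule: | idle 0-2 | T5 2-3 | T4 3-4 | T3 4-7 | T1 7-9 | T3 9-11 | T4 11-13 | T2 13-25 |
Completion: T1=9  T2=25  T3=11  T4=13  T5=3
Finish order: T5 → T1 → T3 → T4 → T2

T4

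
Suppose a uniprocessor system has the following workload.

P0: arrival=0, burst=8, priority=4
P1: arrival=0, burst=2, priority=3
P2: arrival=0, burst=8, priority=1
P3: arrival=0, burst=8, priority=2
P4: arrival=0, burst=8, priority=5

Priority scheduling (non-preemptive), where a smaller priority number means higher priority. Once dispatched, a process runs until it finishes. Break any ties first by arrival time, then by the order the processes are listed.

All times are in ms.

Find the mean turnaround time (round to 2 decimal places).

20.40

Schedule: | P2 0-8 | P3 8-16 | P1 16-18 | P0 18-26 | P4 26-34 |
Completion: P0=26  P1=18  P2=8  P3=16  P4=34
Turnaround times: P0=26, P1=18, P2=8, P3=16, P4=34
Average turnaround = (26+18+8+16+34) / 5 = 102/5 = 20.40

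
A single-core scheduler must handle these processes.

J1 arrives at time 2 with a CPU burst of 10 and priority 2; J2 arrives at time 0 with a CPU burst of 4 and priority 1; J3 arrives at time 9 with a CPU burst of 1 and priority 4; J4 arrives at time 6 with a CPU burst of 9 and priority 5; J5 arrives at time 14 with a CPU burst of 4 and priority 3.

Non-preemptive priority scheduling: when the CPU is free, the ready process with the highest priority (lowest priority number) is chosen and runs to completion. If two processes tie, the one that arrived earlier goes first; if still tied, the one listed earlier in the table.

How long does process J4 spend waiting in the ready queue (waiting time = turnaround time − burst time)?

Gantt: | J2 0-4 | J1 4-14 | J5 14-18 | J3 18-19 | J4 19-28 |
Completion: J1=14  J2=4  J3=19  J4=28  J5=18
Waiting(J4) = turnaround − burst = 22 − 9 = 13

13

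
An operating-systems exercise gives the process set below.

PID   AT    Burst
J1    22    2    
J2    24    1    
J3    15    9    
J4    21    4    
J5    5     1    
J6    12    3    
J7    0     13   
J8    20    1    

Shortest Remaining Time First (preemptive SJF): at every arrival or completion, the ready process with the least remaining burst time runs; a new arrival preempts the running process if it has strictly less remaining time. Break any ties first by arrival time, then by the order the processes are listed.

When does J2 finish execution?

Schedule: | J7 0-5 | J5 5-6 | J7 6-14 | J6 14-17 | J3 17-20 | J8 20-21 | J4 21-22 | J1 22-24 | J2 24-25 | J4 25-28 | J3 28-34 |
Completion: J1=24  J2=25  J3=34  J4=28  J5=6  J6=17  J7=14  J8=21

25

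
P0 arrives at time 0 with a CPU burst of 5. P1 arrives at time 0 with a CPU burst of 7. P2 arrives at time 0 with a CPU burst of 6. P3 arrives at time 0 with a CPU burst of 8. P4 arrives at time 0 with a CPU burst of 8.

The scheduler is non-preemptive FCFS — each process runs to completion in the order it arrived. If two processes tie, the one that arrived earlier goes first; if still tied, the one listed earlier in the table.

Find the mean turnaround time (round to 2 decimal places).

19.00

Timeline: | P0 0-5 | P1 5-12 | P2 12-18 | P3 18-26 | P4 26-34 |
Completion: P0=5  P1=12  P2=18  P3=26  P4=34
Turnaround times: P0=5, P1=12, P2=18, P3=26, P4=34
Average turnaround = (5+12+18+26+34) / 5 = 95/5 = 19.00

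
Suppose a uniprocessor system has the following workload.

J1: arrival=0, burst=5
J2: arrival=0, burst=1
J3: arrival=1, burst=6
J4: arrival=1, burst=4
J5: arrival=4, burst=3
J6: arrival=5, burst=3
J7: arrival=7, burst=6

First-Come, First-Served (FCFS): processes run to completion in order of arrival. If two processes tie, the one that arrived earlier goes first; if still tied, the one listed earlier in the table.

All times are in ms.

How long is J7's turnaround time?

21

Timeline: | J1 0-5 | J2 5-6 | J3 6-12 | J4 12-16 | J5 16-19 | J6 19-22 | J7 22-28 |
Completion: J1=5  J2=6  J3=12  J4=16  J5=19  J6=22  J7=28
Turnaround(J7) = completion − arrival = 28 − 7 = 21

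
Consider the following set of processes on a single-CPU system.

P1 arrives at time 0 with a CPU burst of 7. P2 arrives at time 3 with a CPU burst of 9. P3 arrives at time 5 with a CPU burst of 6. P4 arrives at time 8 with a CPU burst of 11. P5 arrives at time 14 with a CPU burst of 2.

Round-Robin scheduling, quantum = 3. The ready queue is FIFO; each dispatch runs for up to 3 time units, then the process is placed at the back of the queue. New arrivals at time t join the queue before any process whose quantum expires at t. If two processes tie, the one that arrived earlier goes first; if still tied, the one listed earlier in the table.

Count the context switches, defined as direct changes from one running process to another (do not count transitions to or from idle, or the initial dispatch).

Gantt: | P1 0-3 | P2 3-6 | P1 6-9 | P3 9-12 | P2 12-15 | P4 15-18 | P1 18-19 | P3 19-22 | P5 22-24 | P2 24-27 | P4 27-35 |
Completion: P1=19  P2=27  P3=22  P4=35  P5=24
Turnaround (C−A): P1=19  P2=24  P3=17  P4=27  P5=10

10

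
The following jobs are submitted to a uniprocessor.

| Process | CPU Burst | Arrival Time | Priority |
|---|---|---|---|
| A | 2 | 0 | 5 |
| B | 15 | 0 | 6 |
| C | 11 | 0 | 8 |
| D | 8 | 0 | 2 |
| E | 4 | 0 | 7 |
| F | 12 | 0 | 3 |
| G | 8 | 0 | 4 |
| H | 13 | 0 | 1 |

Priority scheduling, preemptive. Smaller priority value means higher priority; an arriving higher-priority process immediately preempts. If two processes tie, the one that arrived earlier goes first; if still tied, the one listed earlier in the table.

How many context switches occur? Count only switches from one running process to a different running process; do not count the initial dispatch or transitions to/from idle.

7

Timeline: | H 0-13 | D 13-21 | F 21-33 | G 33-41 | A 41-43 | B 43-58 | E 58-62 | C 62-73 |
Completion: A=43  B=58  C=73  D=21  E=62  F=33  G=41  H=13
Turnaround (C−A): A=43  B=58  C=73  D=21  E=62  F=33  G=41  H=13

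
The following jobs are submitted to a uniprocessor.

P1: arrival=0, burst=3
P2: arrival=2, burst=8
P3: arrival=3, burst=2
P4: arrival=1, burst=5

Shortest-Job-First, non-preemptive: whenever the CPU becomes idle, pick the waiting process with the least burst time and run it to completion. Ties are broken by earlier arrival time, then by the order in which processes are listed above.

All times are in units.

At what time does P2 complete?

18

Timeline: | P1 0-3 | P3 3-5 | P4 5-10 | P2 10-18 |
Completion: P1=3  P2=18  P3=5  P4=10
Turnaround (C−A): P1=3  P2=16  P3=2  P4=9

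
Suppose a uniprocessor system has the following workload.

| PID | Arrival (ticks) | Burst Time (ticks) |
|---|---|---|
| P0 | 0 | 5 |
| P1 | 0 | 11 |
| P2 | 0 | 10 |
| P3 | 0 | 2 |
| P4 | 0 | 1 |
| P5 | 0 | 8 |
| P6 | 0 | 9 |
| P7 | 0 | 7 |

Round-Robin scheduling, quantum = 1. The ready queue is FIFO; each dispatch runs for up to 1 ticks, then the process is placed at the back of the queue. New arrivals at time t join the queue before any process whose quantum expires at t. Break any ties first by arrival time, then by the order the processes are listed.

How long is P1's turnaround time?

53

Timeline: | P0 0-1 | P1 1-2 | P2 2-3 | P3 3-4 | P4 4-5 | P5 5-6 | P6 6-7 | P7 7-8 | P0 8-9 | P1 9-10 | P2 10-11 | P3 11-12 | P5 12-13 | P6 13-14 | P7 14-15 | P0 15-16 | P1 16-17 | P2 17-18 | P5 18-19 | P6 19-20 | P7 20-21 | P0 21-22 | P1 22-23 | P2 23-24 | P5 24-25 | P6 25-26 | P7 26-27 | P0 27-28 | P1 28-29 | P2 29-30 | P5 30-31 | P6 31-32 | P7 32-33 | P1 33-34 | P2 34-35 | P5 35-36 | P6 36-37 | P7 37-38 | P1 38-39 | P2 39-40 | P5 40-41 | P6 41-42 | P7 42-43 | P1 43-44 | P2 44-45 | P5 45-46 | P6 46-47 | P1 47-48 | P2 48-49 | P6 49-50 | P1 50-51 | P2 51-52 | P1 52-53 |
Completion: P0=28  P1=53  P2=52  P3=12  P4=5  P5=46  P6=50  P7=43
Turnaround(P1) = completion − arrival = 53 − 0 = 53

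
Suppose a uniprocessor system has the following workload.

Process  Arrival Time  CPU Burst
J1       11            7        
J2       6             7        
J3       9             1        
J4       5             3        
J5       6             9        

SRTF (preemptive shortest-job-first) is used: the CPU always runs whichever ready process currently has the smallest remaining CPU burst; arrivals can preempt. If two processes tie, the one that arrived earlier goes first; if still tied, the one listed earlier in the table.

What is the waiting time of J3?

0

Gantt: | idle 0-5 | J4 5-8 | J2 8-9 | J3 9-10 | J2 10-16 | J1 16-23 | J5 23-32 |
Completion: J1=23  J2=16  J3=10  J4=8  J5=32
Turnaround (C−A): J1=12  J2=10  J3=1  J4=3  J5=26
Waiting(J3) = turnaround − burst = 1 − 1 = 0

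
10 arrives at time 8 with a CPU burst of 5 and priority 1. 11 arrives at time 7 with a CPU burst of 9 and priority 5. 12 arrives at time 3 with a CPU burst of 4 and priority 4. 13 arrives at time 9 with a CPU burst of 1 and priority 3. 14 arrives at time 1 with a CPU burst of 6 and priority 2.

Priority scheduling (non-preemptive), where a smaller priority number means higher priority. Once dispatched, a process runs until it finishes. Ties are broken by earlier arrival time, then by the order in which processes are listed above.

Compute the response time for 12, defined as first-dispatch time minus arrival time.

4

Schedule: | idle 0-1 | 14 1-7 | 12 7-11 | 10 11-16 | 13 16-17 | 11 17-26 |
Completion: 10=16  11=26  12=11  13=17  14=7
Response(12) = first start − arrival = 7 − 3 = 4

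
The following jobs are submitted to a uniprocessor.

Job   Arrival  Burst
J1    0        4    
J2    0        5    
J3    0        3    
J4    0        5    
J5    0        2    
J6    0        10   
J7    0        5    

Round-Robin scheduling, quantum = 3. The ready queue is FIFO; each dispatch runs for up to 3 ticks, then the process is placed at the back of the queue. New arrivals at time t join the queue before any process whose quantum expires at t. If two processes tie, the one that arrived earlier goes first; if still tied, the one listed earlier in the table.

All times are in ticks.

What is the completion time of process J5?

14

Gantt: | J1 0-3 | J2 3-6 | J3 6-9 | J4 9-12 | J5 12-14 | J6 14-17 | J7 17-20 | J1 20-21 | J2 21-23 | J4 23-25 | J6 25-28 | J7 28-30 | J6 30-34 |
Completion: J1=21  J2=23  J3=9  J4=25  J5=14  J6=34  J7=30
Turnaround (C−A): J1=21  J2=23  J3=9  J4=25  J5=14  J6=34  J7=30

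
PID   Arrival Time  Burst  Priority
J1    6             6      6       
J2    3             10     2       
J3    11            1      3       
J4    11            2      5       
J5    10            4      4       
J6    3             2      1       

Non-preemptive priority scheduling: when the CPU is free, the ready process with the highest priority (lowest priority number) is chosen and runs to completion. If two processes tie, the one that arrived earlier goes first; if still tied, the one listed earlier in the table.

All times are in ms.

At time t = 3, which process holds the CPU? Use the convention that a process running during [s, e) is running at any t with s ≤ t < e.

Schedule: | idle 0-3 | J6 3-5 | J2 5-15 | J3 15-16 | J5 16-20 | J4 20-22 | J1 22-28 |
Completion: J1=28  J2=15  J3=16  J4=22  J5=20  J6=5

J6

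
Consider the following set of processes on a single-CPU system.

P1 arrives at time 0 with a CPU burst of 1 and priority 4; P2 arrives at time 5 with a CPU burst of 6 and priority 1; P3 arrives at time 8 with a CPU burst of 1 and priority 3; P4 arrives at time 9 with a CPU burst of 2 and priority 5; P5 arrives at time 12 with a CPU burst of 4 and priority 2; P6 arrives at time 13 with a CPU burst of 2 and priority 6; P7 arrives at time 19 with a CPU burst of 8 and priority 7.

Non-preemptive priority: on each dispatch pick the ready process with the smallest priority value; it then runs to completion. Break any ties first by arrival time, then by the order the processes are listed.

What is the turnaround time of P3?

Gantt: | P1 0-1 | idle 1-5 | P2 5-11 | P3 11-12 | P5 12-16 | P4 16-18 | P6 18-20 | P7 20-28 |
Completion: P1=1  P2=11  P3=12  P4=18  P5=16  P6=20  P7=28
Turnaround (C−A): P1=1  P2=6  P3=4  P4=9  P5=4  P6=7  P7=9
Turnaround(P3) = completion − arrival = 12 − 8 = 4

4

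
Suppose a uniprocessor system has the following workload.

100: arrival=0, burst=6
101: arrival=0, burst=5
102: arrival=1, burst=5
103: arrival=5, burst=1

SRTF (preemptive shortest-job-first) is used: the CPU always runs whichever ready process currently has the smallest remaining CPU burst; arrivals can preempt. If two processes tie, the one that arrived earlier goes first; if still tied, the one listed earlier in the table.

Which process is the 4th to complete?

Timeline: | 101 0-5 | 103 5-6 | 102 6-11 | 100 11-17 |
Completion: 100=17  101=5  102=11  103=6
Finish order: 101 → 103 → 102 → 100

100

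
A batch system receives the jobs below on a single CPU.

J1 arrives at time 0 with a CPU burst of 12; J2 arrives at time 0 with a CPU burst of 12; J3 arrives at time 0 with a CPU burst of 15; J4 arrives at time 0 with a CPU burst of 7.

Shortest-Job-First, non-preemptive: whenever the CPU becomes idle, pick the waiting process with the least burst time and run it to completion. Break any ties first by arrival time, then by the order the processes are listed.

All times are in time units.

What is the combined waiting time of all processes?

Timeline: | J4 0-7 | J1 7-19 | J2 19-31 | J3 31-46 |
Completion: J1=19  J2=31  J3=46  J4=7
Waiting = turnaround − burst: J1=7, J2=19, J3=31, J4=0
Total waiting = 7 + 19 + 31 + 0 = 57

57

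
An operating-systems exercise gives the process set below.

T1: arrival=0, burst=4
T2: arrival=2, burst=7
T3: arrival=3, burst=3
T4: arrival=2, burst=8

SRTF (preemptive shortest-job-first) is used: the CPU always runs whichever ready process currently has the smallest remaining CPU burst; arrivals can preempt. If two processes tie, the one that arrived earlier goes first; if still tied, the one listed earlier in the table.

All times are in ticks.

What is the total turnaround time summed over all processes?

Schedule: | T1 0-4 | T3 4-7 | T2 7-14 | T4 14-22 |
Completion: T1=4  T2=14  T3=7  T4=22
Turnaround = completion − arrival: T1=4, T2=12, T3=4, T4=20
Total turnaround = 4 + 12 + 4 + 20 = 40

40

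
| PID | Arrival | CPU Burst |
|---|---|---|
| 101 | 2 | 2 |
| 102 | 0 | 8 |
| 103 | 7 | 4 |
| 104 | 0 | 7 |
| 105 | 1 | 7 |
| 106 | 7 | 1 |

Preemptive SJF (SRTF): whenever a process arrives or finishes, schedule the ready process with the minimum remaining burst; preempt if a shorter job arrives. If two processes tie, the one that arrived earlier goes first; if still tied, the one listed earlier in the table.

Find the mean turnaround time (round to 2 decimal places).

11.50

Schedule: | 104 0-2 | 101 2-4 | 104 4-7 | 106 7-8 | 104 8-10 | 103 10-14 | 105 14-21 | 102 21-29 |
Completion: 101=4  102=29  103=14  104=10  105=21  106=8
Turnaround (C−A): 101=2  102=29  103=7  104=10  105=20  106=1
Turnaround times: 101=2, 102=29, 103=7, 104=10, 105=20, 106=1
Average turnaround = (2+29+7+10+20+1) / 6 = 69/6 = 11.50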